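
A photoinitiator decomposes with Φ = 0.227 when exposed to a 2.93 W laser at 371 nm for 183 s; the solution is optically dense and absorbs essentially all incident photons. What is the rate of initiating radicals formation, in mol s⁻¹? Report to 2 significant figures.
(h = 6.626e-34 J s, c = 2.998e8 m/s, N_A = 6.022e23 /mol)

Photon energy at 371 nm: hc/λ = (6.626e-34)(2.998e8)/(371e-9) = 5.354e-19 J.
Energy delivered: (2.93 W)(183 s) = 536.2 J.
Photons incident: 536.2 / 5.354e-19 = 1.001e21, i.e. 1.001e21/6.022e23 = 0.001662 mol.
Product formed: 0.227 × 0.001662 = 3.773e-4 mol.
Rate: 3.773e-4 / 183 s = 2.1e-6 mol s⁻¹.

2.1e-6 mol s⁻¹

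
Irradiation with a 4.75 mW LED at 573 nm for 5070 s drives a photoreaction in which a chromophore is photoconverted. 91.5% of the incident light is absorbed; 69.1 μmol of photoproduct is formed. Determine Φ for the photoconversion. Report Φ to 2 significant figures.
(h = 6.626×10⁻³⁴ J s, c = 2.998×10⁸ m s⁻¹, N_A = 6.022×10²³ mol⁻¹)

Φ = 0.65

Product: 69.1 μmol = 6.91×10⁻⁵ mol.
Photon energy at 573 nm: hc/λ = (6.626×10⁻³⁴)(2.998×10⁸)/(573×10⁻⁹) = 3.467×10⁻¹⁹ J.
Energy delivered: (4.75 mW)(5070 s) = 24.08 J.
Photons incident: 24.08 / 3.467×10⁻¹⁹ = 6.945×10¹⁹, i.e. 6.945×10¹⁹/6.022×10²³ = 1.153×10⁻⁴ mol.
Photons absorbed: 0.915 × 1.153×10⁻⁴ = 1.055×10⁻⁴ mol.
Φ = 6.91×10⁻⁵ mol / 1.055×10⁻⁴ mol photons = 0.65.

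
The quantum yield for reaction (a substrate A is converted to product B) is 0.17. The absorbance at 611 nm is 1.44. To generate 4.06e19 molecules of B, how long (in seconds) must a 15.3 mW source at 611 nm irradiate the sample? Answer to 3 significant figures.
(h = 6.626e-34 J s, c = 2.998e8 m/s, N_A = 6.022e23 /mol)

t ≈ 5270 s

Product: 4.06e19 / 6.022e23 = 6.742e-5 mol.
Photons that must be absorbed: 6.742e-5 / 0.17 = 3.966e-4 mol.
Fraction absorbed: 1 − 10^(−1.44) = 0.9637.
Incident photons needed: 3.966e-4 / 0.9637 = 4.115e-4 mol.
Photon energy: hc/λ = 3.251e-19 J; per mole, 1.958e5 J mol⁻¹.
Energy required: 4.115e-4 × 1.958e5 = 80.57 J.
Time: 80.57 J / 0.0153 W = 5270 s.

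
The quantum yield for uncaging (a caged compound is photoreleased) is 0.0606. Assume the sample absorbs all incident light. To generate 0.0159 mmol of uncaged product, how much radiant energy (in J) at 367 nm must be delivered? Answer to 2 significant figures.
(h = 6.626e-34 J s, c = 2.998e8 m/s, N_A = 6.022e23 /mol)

86 J

Product: 0.0159 mmol = 1.59e-5 mol.
Photons that must be absorbed: 1.59e-5 / 0.0606 = 2.624e-4 mol.
Photon energy: hc/λ = 5.413e-19 J; per mole, 3.260e5 J mol⁻¹.
Energy required: 2.624e-4 × 3.260e5 = 86 J.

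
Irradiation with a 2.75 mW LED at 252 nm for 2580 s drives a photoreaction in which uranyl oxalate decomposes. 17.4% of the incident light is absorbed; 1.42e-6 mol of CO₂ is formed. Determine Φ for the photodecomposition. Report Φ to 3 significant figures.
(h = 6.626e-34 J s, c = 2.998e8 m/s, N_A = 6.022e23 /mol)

Photon energy at 252 nm: hc/λ = (6.626e-34)(2.998e8)/(252e-9) = 7.883e-19 J.
Energy delivered: (2.75 mW)(2580 s) = 7.095 J.
Photons incident: 7.095 / 7.883e-19 = 9.000e18, i.e. 9.000e18/6.022e23 = 1.495e-5 mol.
Photons absorbed: 0.174 × 1.495e-5 = 2.601e-6 mol.
Φ = 1.42e-6 mol / 2.601e-6 mol photons = 0.546.

Φ = 0.546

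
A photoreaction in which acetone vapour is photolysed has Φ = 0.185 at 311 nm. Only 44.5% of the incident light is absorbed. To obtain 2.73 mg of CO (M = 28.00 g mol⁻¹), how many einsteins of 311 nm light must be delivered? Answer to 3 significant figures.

Product: 2.73 mg / 28.00 g mol⁻¹ = 9.750e-5 mol.
Photons that must be absorbed: 9.750e-5 / 0.185 = 5.270e-4 mol.
Incident photons needed: 5.270e-4 / 0.445 = 0.001184 mol.

0.00118 einstein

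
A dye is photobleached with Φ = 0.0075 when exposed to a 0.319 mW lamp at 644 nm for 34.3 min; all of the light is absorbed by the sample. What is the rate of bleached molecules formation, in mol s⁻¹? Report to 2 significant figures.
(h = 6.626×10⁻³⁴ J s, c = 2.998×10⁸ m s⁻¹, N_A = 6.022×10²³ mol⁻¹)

1.3×10⁻¹¹ mol s⁻¹

Photon energy at 644 nm: hc/λ = (6.626×10⁻³⁴)(2.998×10⁸)/(644×10⁻⁹) = 3.085×10⁻¹⁹ J.
Energy delivered: (0.319 mW)(2058 s) = 0.6565 J.
Photons incident: 0.6565 / 3.085×10⁻¹⁹ = 2.128×10¹⁸, i.e. 2.128×10¹⁸/6.022×10²³ = 3.534×10⁻⁶ mol.
Product formed: 0.0075 × 3.534×10⁻⁶ = 2.650×10⁻⁸ mol.
Rate: 2.650×10⁻⁸ / 2058 s = 1.3×10⁻¹¹ mol s⁻¹.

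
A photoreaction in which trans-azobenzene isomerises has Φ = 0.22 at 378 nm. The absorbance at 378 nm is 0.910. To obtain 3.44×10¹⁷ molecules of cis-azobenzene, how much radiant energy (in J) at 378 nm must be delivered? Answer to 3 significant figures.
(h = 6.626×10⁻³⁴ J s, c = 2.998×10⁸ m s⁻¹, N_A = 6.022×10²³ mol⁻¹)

0.937 J

Product: 3.44×10¹⁷ / 6.022×10²³ = 5.712×10⁻⁷ mol.
Photons that must be absorbed: 5.712×10⁻⁷ / 0.22 = 2.596×10⁻⁶ mol.
Fraction absorbed: 1 − 10^(−0.910) = 0.8770.
Incident photons needed: 2.596×10⁻⁶ / 0.8770 = 2.960×10⁻⁶ mol.
Photon energy: hc/λ = 5.255×10⁻¹⁹ J; per mole, 3.165×10⁵ J mol⁻¹.
Energy required: 2.960×10⁻⁶ × 3.165×10⁵ = 0.937 J.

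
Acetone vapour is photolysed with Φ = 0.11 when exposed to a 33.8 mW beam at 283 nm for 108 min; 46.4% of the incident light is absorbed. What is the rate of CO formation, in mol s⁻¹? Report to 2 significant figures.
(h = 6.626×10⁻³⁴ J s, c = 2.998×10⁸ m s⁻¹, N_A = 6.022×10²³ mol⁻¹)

4.1×10⁻⁹ mol s⁻¹

Photon energy at 283 nm: hc/λ = (6.626×10⁻³⁴)(2.998×10⁸)/(283×10⁻⁹) = 7.019×10⁻¹⁹ J.
Energy delivered: (33.8 mW)(6480 s) = 219.0 J.
Photons incident: 219.0 / 7.019×10⁻¹⁹ = 3.120×10²⁰, i.e. 3.120×10²⁰/6.022×10²³ = 5.181×10⁻⁴ mol.
Photons absorbed: 0.464 × 5.181×10⁻⁴ = 2.404×10⁻⁴ mol.
Product formed: 0.11 × 2.404×10⁻⁴ = 2.644×10⁻⁵ mol.
Rate: 2.644×10⁻⁵ / 6480 s = 4.1×10⁻⁹ mol s⁻¹.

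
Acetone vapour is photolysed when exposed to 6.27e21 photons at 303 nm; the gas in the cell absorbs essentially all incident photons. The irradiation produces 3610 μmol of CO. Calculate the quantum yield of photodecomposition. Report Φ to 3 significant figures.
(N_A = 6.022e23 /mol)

Φ = 0.347

Product: 3610 μmol = 0.00361 mol.
Moles of photons: 6.27e21 / 6.022e23 = 0.01041 mol.
Φ = 0.00361 mol / 0.01041 mol photons = 0.347.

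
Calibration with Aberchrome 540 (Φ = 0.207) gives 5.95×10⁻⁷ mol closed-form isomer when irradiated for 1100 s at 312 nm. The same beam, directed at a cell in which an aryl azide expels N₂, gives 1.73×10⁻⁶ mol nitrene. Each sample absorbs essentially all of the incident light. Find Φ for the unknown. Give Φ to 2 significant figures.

Φ = 0.60

Photons absorbed by the actinometer: 5.95×10⁻⁷ / 0.207 = 2.874×10⁻⁶ mol.
Φ(unknown) = 1.73×10⁻⁶ / 2.874×10⁻⁶ = 0.60.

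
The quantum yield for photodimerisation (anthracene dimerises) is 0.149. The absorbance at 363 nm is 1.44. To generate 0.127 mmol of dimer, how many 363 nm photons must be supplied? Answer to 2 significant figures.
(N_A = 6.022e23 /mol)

5.3e20 photons

Product: 0.127 mmol = 1.27e-4 mol.
Photons that must be absorbed: 1.27e-4 / 0.149 = 8.523e-4 mol.
Fraction absorbed: 1 − 10^(−1.44) = 0.9637.
Incident photons needed: 8.523e-4 / 0.9637 = 8.844e-4 mol.
Photon count: 8.844e-4 × 6.022e23 = 5.3e20.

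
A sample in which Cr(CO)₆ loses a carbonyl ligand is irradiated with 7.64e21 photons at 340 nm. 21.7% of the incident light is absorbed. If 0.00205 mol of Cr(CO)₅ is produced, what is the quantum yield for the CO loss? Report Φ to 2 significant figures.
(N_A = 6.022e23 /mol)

Moles of photons: 7.64e21 / 6.022e23 = 0.01269 mol.
Photons absorbed: 0.217 × 0.01269 = 0.002754 mol.
Φ = 0.00205 mol / 0.002754 mol photons = 0.74.

Φ = 0.74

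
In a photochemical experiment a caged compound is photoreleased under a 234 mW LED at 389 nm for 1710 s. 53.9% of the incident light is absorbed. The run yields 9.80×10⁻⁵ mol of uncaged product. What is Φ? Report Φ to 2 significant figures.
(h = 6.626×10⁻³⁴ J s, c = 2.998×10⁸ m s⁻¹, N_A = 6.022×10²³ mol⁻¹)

Φ = 0.14

Photon energy at 389 nm: hc/λ = (6.626×10⁻³⁴)(2.998×10⁸)/(389×10⁻⁹) = 5.107×10⁻¹⁹ J.
Energy delivered: (234 mW)(1710 s) = 400.1 J.
Photons incident: 400.1 / 5.107×10⁻¹⁹ = 7.834×10²⁰, i.e. 7.834×10²⁰/6.022×10²³ = 0.001301 mol.
Photons absorbed: 0.539 × 0.001301 = 7.012×10⁻⁴ mol.
Φ = 9.80×10⁻⁵ mol / 7.012×10⁻⁴ mol photons = 0.14.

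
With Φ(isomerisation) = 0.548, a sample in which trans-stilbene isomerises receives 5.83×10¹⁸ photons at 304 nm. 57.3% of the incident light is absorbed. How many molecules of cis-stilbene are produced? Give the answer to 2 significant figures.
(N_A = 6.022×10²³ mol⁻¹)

Moles of photons: 5.83×10¹⁸ / 6.022×10²³ = 9.681×10⁻⁶ mol.
Photons absorbed: 0.573 × 9.681×10⁻⁶ = 5.547×10⁻⁶ mol.
Product: Φ × n_abs = 0.548 × 5.547×10⁻⁶ = 3.040×10⁻⁶ mol.
As a count: 3.040×10⁻⁶ × 6.022×10²³ = 1.8×10¹⁸.

1.8×10¹⁸ molecules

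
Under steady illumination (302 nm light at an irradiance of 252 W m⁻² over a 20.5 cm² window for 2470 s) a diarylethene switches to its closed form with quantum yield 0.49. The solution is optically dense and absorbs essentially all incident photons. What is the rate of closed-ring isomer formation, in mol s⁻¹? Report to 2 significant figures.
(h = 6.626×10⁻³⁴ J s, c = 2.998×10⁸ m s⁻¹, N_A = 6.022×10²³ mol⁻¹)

6.4×10⁻⁷ mol s⁻¹

Photon energy at 302 nm: hc/λ = (6.626×10⁻³⁴)(2.998×10⁸)/(302×10⁻⁹) = 6.578×10⁻¹⁹ J.
Energy delivered: (252 W m⁻²)(20.5×10⁻⁴ m²)(2470 s) = 1276 J.
Photons incident: 1276 / 6.578×10⁻¹⁹ = 1.940×10²¹, i.e. 1.940×10²¹/6.022×10²³ = 0.003222 mol.
Product formed: 0.49 × 0.003222 = 0.001579 mol.
Rate: 0.001579 / 2470 s = 6.4×10⁻⁷ mol s⁻¹.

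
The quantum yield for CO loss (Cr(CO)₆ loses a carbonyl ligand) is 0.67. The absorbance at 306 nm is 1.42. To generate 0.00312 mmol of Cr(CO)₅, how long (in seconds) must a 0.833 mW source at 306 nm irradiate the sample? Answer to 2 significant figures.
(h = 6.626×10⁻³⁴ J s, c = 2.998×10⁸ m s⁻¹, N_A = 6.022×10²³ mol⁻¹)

t ≈ 2300 s

Product: 0.00312 mmol = 3.12×10⁻⁶ mol.
Photons that must be absorbed: 3.12×10⁻⁶ / 0.67 = 4.657×10⁻⁶ mol.
Fraction absorbed: 1 − 10^(−1.42) = 0.9620.
Incident photons needed: 4.657×10⁻⁶ / 0.9620 = 4.841×10⁻⁶ mol.
Photon energy: hc/λ = 6.492×10⁻¹⁹ J; per mole, 3.909×10⁵ J mol⁻¹.
Energy required: 4.841×10⁻⁶ × 3.909×10⁵ = 1.892 J.
Time: 1.892 J / 0.000833 W = 2300 s.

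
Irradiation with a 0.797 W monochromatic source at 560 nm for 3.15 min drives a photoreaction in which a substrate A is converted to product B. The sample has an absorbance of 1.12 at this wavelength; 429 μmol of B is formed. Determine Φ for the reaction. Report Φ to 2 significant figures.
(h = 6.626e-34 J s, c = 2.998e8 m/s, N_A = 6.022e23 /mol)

Product: 429 μmol = 4.29e-4 mol.
Photon energy at 560 nm: hc/λ = (6.626e-34)(2.998e8)/(560e-9) = 3.547e-19 J.
Energy delivered: (0.797 W)(189 s) = 150.6 J.
Photons incident: 150.6 / 3.547e-19 = 4.246e20, i.e. 4.246e20/6.022e23 = 7.051e-4 mol.
Fraction absorbed: 1 − 10^(−1.12) = 0.9241.
Photons absorbed: 0.9241 × 7.051e-4 = 6.516e-4 mol.
Φ = 4.29e-4 mol / 6.516e-4 mol photons = 0.66.

Φ = 0.66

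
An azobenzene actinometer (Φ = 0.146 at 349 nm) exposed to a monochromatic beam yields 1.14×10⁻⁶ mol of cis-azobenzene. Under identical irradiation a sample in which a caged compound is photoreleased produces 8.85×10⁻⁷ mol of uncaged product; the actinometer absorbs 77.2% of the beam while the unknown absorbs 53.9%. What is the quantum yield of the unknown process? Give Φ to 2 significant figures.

Φ = 0.16

Photons absorbed by the actinometer: 1.14×10⁻⁶ / 0.146 = 7.808×10⁻⁶ mol.
Incident flux: 7.808×10⁻⁶ / 0.772 = 1.011×10⁻⁵ einstein.
Absorbed by unknown: 0.539 × 1.011×10⁻⁵ = 5.449×10⁻⁶ mol.
Φ(unknown) = 8.85×10⁻⁷ / 5.449×10⁻⁶ = 0.16.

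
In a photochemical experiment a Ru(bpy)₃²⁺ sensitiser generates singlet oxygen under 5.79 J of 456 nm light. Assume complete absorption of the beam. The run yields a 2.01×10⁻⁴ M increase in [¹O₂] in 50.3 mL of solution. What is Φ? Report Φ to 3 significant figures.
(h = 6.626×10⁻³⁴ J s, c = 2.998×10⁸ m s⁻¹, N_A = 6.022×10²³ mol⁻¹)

Product: (2.01×10⁻⁴ M)(0.0503 L) = 1.011×10⁻⁵ mol.
Photon energy at 456 nm: hc/λ = (6.626×10⁻³⁴)(2.998×10⁸)/(456×10⁻⁹) = 4.356×10⁻¹⁹ J.
Photons incident: 5.79 / 4.356×10⁻¹⁹ = 1.329×10¹⁹, i.e. 1.329×10¹⁹/6.022×10²³ = 2.207×10⁻⁵ mol.
Φ = 1.011×10⁻⁵ mol / 2.207×10⁻⁵ mol photons = 0.458.

Φ = 0.458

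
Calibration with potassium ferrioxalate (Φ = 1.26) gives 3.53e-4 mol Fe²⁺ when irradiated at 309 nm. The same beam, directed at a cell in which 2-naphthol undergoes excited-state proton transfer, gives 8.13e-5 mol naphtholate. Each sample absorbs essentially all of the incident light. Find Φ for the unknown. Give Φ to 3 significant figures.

Φ = 0.290

Photons absorbed by the actinometer: 3.53e-4 / 1.26 = 2.802e-4 mol.
Φ(unknown) = 8.13e-5 / 2.802e-4 = 0.290.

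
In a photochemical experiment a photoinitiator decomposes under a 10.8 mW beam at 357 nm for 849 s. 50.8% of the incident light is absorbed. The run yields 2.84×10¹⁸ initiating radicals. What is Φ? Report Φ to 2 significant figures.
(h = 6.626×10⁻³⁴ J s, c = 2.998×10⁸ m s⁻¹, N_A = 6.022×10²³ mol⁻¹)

Product: 2.84×10¹⁸ / 6.022×10²³ = 4.716×10⁻⁶ mol.
Photon energy at 357 nm: hc/λ = (6.626×10⁻³⁴)(2.998×10⁸)/(357×10⁻⁹) = 5.564×10⁻¹⁹ J.
Energy delivered: (10.8 mW)(849 s) = 9.169 J.
Photons incident: 9.169 / 5.564×10⁻¹⁹ = 1.648×10¹⁹, i.e. 1.648×10¹⁹/6.022×10²³ = 2.737×10⁻⁵ mol.
Photons absorbed: 0.508 × 2.737×10⁻⁵ = 1.390×10⁻⁵ mol.
Φ = 4.716×10⁻⁶ mol / 1.390×10⁻⁵ mol photons = 0.34.

Φ = 0.34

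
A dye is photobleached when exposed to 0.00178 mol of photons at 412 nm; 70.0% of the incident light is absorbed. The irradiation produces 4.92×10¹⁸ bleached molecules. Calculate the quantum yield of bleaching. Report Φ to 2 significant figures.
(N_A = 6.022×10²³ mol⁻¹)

Product: 4.92×10¹⁸ / 6.022×10²³ = 8.170×10⁻⁶ mol.
Photons absorbed: 0.700 × 0.00178 = 0.001246 mol.
Φ = 8.170×10⁻⁶ mol / 0.001246 mol photons = 0.0066.

Φ = 0.0066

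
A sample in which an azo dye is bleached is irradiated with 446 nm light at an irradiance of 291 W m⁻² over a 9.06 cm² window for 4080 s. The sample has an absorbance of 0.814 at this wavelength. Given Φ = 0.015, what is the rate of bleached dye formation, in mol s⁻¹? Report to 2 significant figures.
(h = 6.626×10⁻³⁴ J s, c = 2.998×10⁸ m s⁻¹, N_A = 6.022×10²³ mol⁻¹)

1.2×10⁻⁸ mol s⁻¹

Photon energy at 446 nm: hc/λ = (6.626×10⁻³⁴)(2.998×10⁸)/(446×10⁻⁹) = 4.454×10⁻¹⁹ J.
Energy delivered: (291 W m⁻²)(9.06×10⁻⁴ m²)(4080 s) = 1076 J.
Photons incident: 1076 / 4.454×10⁻¹⁹ = 2.416×10²¹, i.e. 2.416×10²¹/6.022×10²³ = 0.004012 mol.
Fraction absorbed: 1 − 10^(−0.814) = 0.8465.
Photons absorbed: 0.8465 × 0.004012 = 0.003396 mol.
Product formed: 0.015 × 0.003396 = 5.094×10⁻⁵ mol.
Rate: 5.094×10⁻⁵ / 4080 s = 1.2×10⁻⁸ mol s⁻¹.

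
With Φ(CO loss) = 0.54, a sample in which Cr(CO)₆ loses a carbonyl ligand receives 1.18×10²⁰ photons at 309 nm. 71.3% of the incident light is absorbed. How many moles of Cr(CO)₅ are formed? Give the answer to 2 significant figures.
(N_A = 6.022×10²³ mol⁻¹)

7.5×10⁻⁵ mol

Moles of photons: 1.18×10²⁰ / 6.022×10²³ = 1.959×10⁻⁴ mol.
Photons absorbed: 0.713 × 1.959×10⁻⁴ = 1.397×10⁻⁴ mol.
Product: Φ × n_abs = 0.54 × 1.397×10⁻⁴ = 7.544×10⁻⁵ mol.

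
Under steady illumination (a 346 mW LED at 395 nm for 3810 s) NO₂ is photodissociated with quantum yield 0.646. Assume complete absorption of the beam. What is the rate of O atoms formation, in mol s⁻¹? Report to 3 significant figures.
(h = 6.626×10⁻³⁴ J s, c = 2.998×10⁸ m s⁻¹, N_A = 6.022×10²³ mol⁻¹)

Photon energy at 395 nm: hc/λ = (6.626×10⁻³⁴)(2.998×10⁸)/(395×10⁻⁹) = 5.029×10⁻¹⁹ J.
Energy delivered: (346 mW)(3810 s) = 1318 J.
Photons incident: 1318 / 5.029×10⁻¹⁹ = 2.621×10²¹, i.e. 2.621×10²¹/6.022×10²³ = 0.004352 mol.
Product formed: 0.646 × 0.004352 = 0.002811 mol.
Rate: 0.002811 / 3810 s = 7.38×10⁻⁷ mol s⁻¹.

7.38×10⁻⁷ mol s⁻¹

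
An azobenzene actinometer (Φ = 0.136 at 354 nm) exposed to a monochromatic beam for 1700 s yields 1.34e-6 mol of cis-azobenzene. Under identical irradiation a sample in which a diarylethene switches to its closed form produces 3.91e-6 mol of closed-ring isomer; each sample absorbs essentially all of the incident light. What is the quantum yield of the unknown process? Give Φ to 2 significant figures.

Photons absorbed by the actinometer: 1.34e-6 / 0.136 = 9.853e-6 mol.
Φ(unknown) = 3.91e-6 / 9.853e-6 = 0.40.

Φ = 0.40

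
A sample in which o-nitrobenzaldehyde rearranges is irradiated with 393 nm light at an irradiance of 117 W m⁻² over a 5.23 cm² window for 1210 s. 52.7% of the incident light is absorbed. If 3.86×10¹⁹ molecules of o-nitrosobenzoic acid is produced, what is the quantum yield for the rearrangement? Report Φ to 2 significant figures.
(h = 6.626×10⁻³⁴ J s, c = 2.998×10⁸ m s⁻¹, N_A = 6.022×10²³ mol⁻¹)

Product: 3.86×10¹⁹ / 6.022×10²³ = 6.410×10⁻⁵ mol.
Photon energy at 393 nm: hc/λ = (6.626×10⁻³⁴)(2.998×10⁸)/(393×10⁻⁹) = 5.055×10⁻¹⁹ J.
Energy delivered: (117 W m⁻²)(5.23×10⁻⁴ m²)(1210 s) = 74.04 J.
Photons incident: 74.04 / 5.055×10⁻¹⁹ = 1.465×10²⁰, i.e. 1.465×10²⁰/6.022×10²³ = 2.433×10⁻⁴ mol.
Photons absorbed: 0.527 × 2.433×10⁻⁴ = 1.282×10⁻⁴ mol.
Φ = 6.410×10⁻⁵ mol / 1.282×10⁻⁴ mol photons = 0.50.

Φ = 0.50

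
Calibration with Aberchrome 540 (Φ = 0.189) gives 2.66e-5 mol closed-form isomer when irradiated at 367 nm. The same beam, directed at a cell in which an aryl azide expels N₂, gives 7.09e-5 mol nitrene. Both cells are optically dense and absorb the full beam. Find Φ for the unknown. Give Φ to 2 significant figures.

Φ = 0.50

Photons absorbed by the actinometer: 2.66e-5 / 0.189 = 1.407e-4 mol.
Φ(unknown) = 7.09e-5 / 1.407e-4 = 0.50.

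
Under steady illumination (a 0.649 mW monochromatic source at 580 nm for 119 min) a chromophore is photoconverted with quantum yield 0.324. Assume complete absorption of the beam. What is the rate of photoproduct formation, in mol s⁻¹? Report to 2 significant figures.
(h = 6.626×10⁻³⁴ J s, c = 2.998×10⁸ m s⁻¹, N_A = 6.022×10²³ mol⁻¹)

Photon energy at 580 nm: hc/λ = (6.626×10⁻³⁴)(2.998×10⁸)/(580×10⁻⁹) = 3.425×10⁻¹⁹ J.
Energy delivered: (0.649 mW)(7140 s) = 4.634 J.
Photons incident: 4.634 / 3.425×10⁻¹⁹ = 1.353×10¹⁹, i.e. 1.353×10¹⁹/6.022×10²³ = 2.247×10⁻⁵ mol.
Product formed: 0.324 × 2.247×10⁻⁵ = 7.280×10⁻⁶ mol.
Rate: 7.280×10⁻⁶ / 7140 s = 1.0×10⁻⁹ mol s⁻¹.

1.0×10⁻⁹ mol s⁻¹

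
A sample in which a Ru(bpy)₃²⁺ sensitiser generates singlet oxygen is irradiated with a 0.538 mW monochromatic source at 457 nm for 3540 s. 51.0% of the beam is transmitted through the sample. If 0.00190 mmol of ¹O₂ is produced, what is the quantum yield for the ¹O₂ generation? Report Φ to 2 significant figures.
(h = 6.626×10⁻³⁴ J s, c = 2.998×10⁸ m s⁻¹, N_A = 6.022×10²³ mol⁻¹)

Product: 0.00190 mmol = 1.90×10⁻⁶ mol.
Photon energy at 457 nm: hc/λ = (6.626×10⁻³⁴)(2.998×10⁸)/(457×10⁻⁹) = 4.347×10⁻¹⁹ J.
Energy delivered: (0.538 mW)(3540 s) = 1.905 J.
Photons incident: 1.905 / 4.347×10⁻¹⁹ = 4.382×10¹⁸, i.e. 4.382×10¹⁸/6.022×10²³ = 7.277×10⁻⁶ mol.
Fraction absorbed: 1 − 51.0/100 = 0.4900.
Photons absorbed: 0.4900 × 7.277×10⁻⁶ = 3.566×10⁻⁶ mol.
Φ = 1.90×10⁻⁶ mol / 3.566×10⁻⁶ mol photons = 0.53.

Φ = 0.53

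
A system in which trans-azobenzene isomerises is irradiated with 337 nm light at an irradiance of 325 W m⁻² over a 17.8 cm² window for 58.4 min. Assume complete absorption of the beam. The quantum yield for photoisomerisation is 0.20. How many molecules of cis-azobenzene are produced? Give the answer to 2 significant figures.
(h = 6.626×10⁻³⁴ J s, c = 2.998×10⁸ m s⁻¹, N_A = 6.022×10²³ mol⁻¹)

6.9×10²⁰ molecules

Photon energy at 337 nm: hc/λ = (6.626×10⁻³⁴)(2.998×10⁸)/(337×10⁻⁹) = 5.895×10⁻¹⁹ J.
Energy delivered: (325 W m⁻²)(17.8×10⁻⁴ m²)(3504 s) = 2027 J.
Photons incident: 2027 / 5.895×10⁻¹⁹ = 3.439×10²¹, i.e. 3.439×10²¹/6.022×10²³ = 0.005711 mol.
Product: Φ × n_abs = 0.20 × 0.005711 = 0.001142 mol.
As a count: 0.001142 × 6.022×10²³ = 6.9×10²⁰.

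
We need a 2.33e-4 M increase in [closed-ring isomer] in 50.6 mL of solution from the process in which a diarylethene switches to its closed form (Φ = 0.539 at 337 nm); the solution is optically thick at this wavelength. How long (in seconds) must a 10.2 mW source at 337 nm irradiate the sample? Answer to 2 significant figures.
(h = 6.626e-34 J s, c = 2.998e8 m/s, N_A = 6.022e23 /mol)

t ≈ 760 s

Product: (2.33e-4 M)(0.0506 L) = 1.179e-5 mol.
Photons that must be absorbed: 1.179e-5 / 0.539 = 2.187e-5 mol.
Photon energy: hc/λ = 5.895e-19 J; per mole, 3.550e5 J mol⁻¹.
Energy required: 2.187e-5 × 3.550e5 = 7.764 J.
Time: 7.764 J / 0.0102 W = 760 s.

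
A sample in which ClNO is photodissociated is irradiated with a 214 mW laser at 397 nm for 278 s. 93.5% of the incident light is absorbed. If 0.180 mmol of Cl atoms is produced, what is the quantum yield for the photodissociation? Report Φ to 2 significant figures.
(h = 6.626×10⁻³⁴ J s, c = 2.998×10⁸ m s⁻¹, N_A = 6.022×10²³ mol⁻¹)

Product: 0.180 mmol = 1.80×10⁻⁴ mol.
Photon energy at 397 nm: hc/λ = (6.626×10⁻³⁴)(2.998×10⁸)/(397×10⁻⁹) = 5.004×10⁻¹⁹ J.
Energy delivered: (214 mW)(278 s) = 59.49 J.
Photons incident: 59.49 / 5.004×10⁻¹⁹ = 1.189×10²⁰, i.e. 1.189×10²⁰/6.022×10²³ = 1.974×10⁻⁴ mol.
Photons absorbed: 0.935 × 1.974×10⁻⁴ = 1.846×10⁻⁴ mol.
Φ = 1.80×10⁻⁴ mol / 1.846×10⁻⁴ mol photons = 0.98.

Φ = 0.98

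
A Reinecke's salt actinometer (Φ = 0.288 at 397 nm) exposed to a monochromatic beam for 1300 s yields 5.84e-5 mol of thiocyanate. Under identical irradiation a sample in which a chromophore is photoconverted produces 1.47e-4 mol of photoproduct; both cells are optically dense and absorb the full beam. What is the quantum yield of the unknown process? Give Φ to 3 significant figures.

Φ = 0.725

Photons absorbed by the actinometer: 5.84e-5 / 0.288 = 2.028e-4 mol.
Φ(unknown) = 1.47e-4 / 2.028e-4 = 0.725.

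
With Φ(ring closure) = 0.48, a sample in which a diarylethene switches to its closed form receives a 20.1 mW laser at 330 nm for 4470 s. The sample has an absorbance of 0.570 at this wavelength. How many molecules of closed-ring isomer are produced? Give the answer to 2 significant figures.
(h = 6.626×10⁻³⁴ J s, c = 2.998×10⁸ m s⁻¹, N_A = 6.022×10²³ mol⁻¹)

Photon energy at 330 nm: hc/λ = (6.626×10⁻³⁴)(2.998×10⁸)/(330×10⁻⁹) = 6.020×10⁻¹⁹ J.
Energy delivered: (20.1 mW)(4470 s) = 89.85 J.
Photons incident: 89.85 / 6.020×10⁻¹⁹ = 1.493×10²⁰, i.e. 1.493×10²⁰/6.022×10²³ = 2.479×10⁻⁴ mol.
Fraction absorbed: 1 − 10^(−0.570) = 0.7308.
Photons absorbed: 0.7308 × 2.479×10⁻⁴ = 1.812×10⁻⁴ mol.
Product: Φ × n_abs = 0.48 × 1.812×10⁻⁴ = 8.698×10⁻⁵ mol.
As a count: 8.698×10⁻⁵ × 6.022×10²³ = 5.2×10¹⁹.

5.2×10¹⁹ molecules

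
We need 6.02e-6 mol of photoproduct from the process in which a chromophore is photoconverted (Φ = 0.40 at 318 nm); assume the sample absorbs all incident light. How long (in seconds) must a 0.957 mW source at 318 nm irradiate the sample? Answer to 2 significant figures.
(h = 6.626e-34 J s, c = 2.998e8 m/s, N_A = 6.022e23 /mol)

t ≈ 5900 s

Photons that must be absorbed: 6.02e-6 / 0.40 = 1.505e-5 mol.
Photon energy: hc/λ = 6.247e-19 J; per mole, 3.762e5 J mol⁻¹.
Energy required: 1.505e-5 × 3.762e5 = 5.662 J.
Time: 5.662 J / 0.000957 W = 5900 s.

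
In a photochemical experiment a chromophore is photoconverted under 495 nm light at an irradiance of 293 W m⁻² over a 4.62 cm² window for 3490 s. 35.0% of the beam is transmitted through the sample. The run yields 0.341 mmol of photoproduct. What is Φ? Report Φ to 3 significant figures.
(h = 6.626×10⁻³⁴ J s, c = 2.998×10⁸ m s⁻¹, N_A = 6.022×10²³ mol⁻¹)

Φ = 0.268

Product: 0.341 mmol = 3.41×10⁻⁴ mol.
Photon energy at 495 nm: hc/λ = (6.626×10⁻³⁴)(2.998×10⁸)/(495×10⁻⁹) = 4.013×10⁻¹⁹ J.
Energy delivered: (293 W m⁻²)(4.62×10⁻⁴ m²)(3490 s) = 472.4 J.
Photons incident: 472.4 / 4.013×10⁻¹⁹ = 1.177×10²¹, i.e. 1.177×10²¹/6.022×10²³ = 0.001955 mol.
Fraction absorbed: 1 − 35.0/100 = 0.6500.
Photons absorbed: 0.6500 × 0.001955 = 0.001271 mol.
Φ = 3.41×10⁻⁴ mol / 0.001271 mol photons = 0.268.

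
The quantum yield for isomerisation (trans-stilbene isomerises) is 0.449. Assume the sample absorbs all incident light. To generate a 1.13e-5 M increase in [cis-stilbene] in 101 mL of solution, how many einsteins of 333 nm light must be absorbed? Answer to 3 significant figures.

2.54e-6 einstein

Product: (1.13e-5 M)(0.101 L) = 1.141e-6 mol.
Photons that must be absorbed: 1.141e-6 / 0.449 = 2.541e-6 mol.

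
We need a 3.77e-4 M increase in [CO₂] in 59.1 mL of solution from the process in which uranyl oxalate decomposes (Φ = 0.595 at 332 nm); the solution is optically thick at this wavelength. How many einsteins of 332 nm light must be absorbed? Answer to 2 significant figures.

3.7e-5 einstein

Product: (3.77e-4 M)(0.0591 L) = 2.228e-5 mol.
Photons that must be absorbed: 2.228e-5 / 0.595 = 3.745e-5 mol.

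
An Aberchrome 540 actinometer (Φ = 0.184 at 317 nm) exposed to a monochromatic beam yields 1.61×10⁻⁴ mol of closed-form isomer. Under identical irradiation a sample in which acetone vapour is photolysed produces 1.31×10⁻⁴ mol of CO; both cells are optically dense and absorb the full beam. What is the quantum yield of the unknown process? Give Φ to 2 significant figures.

Φ = 0.15

Photons absorbed by the actinometer: 1.61×10⁻⁴ / 0.184 = 8.750×10⁻⁴ mol.
Φ(unknown) = 1.31×10⁻⁴ / 8.750×10⁻⁴ = 0.15.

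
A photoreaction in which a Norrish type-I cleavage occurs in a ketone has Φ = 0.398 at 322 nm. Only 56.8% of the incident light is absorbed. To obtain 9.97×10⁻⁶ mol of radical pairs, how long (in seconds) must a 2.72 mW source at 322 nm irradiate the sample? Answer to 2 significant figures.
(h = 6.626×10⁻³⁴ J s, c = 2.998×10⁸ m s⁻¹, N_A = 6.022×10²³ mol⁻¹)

t ≈ 6000 s

Photons that must be absorbed: 9.97×10⁻⁶ / 0.398 = 2.505×10⁻⁵ mol.
Incident photons needed: 2.505×10⁻⁵ / 0.568 = 4.410×10⁻⁵ mol.
Photon energy: hc/λ = 6.169×10⁻¹⁹ J; per mole, 3.715×10⁵ J mol⁻¹.
Energy required: 4.410×10⁻⁵ × 3.715×10⁵ = 16.38 J.
Time: 16.38 J / 0.00272 W = 6000 s.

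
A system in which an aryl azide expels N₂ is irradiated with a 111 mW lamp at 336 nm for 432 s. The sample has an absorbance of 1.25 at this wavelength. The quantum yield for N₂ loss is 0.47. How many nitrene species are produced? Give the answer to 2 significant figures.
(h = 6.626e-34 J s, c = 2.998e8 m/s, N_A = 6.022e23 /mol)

Photon energy at 336 nm: hc/λ = (6.626e-34)(2.998e8)/(336e-9) = 5.912e-19 J.
Energy delivered: (111 mW)(432 s) = 47.95 J.
Photons incident: 47.95 / 5.912e-19 = 8.111e19, i.e. 8.111e19/6.022e23 = 1.347e-4 mol.
Fraction absorbed: 1 − 10^(−1.25) = 0.9438.
Photons absorbed: 0.9438 × 1.347e-4 = 1.271e-4 mol.
Product: Φ × n_abs = 0.47 × 1.271e-4 = 5.974e-5 mol.
As a count: 5.974e-5 × 6.022e23 = 3.6e19.

3.6e19 species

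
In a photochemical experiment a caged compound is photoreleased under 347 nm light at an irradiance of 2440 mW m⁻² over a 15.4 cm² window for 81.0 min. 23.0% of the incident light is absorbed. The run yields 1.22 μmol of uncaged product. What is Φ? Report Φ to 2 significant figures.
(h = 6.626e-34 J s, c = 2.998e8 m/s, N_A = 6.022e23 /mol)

Product: 1.22 μmol = 1.22e-6 mol.
Photon energy at 347 nm: hc/λ = (6.626e-34)(2.998e8)/(347e-9) = 5.725e-19 J.
Energy delivered: (2440 mW m⁻²)(15.4e-4 m²)(4860 s) = 18.26 J.
Photons incident: 18.26 / 5.725e-19 = 3.190e19, i.e. 3.190e19/6.022e23 = 5.297e-5 mol.
Photons absorbed: 0.230 × 5.297e-5 = 1.218e-5 mol.
Φ = 1.22e-6 mol / 1.218e-5 mol photons = 0.10.

Φ = 0.10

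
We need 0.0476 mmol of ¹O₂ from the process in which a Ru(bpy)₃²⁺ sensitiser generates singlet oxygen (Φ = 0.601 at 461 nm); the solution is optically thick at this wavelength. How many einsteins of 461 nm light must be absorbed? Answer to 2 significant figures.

Product: 0.0476 mmol = 4.76×10⁻⁵ mol.
Photons that must be absorbed: 4.76×10⁻⁵ / 0.601 = 7.920×10⁻⁵ mol.

7.9×10⁻⁵ einstein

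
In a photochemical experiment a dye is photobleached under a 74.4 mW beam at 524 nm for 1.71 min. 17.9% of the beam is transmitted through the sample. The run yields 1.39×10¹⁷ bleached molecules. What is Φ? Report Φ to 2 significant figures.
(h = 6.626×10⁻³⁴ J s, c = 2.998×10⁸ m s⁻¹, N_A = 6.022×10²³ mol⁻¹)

Φ = 0.0084

Product: 1.39×10¹⁷ / 6.022×10²³ = 2.308×10⁻⁷ mol.
Photon energy at 524 nm: hc/λ = (6.626×10⁻³⁴)(2.998×10⁸)/(524×10⁻⁹) = 3.791×10⁻¹⁹ J.
Energy delivered: (74.4 mW)(102.6 s) = 7.633 J.
Photons incident: 7.633 / 3.791×10⁻¹⁹ = 2.013×10¹⁹, i.e. 2.013×10¹⁹/6.022×10²³ = 3.343×10⁻⁵ mol.
Fraction absorbed: 1 − 17.9/100 = 0.8210.
Photons absorbed: 0.8210 × 3.343×10⁻⁵ = 2.745×10⁻⁵ mol.
Φ = 2.308×10⁻⁷ mol / 2.745×10⁻⁵ mol photons = 0.0084.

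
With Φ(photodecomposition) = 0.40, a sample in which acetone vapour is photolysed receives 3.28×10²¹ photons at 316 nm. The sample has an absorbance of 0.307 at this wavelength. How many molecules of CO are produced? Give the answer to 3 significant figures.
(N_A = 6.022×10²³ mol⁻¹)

6.65×10²⁰ molecules

Moles of photons: 3.28×10²¹ / 6.022×10²³ = 0.005447 mol.
Fraction absorbed: 1 − 10^(−0.307) = 0.5068.
Photons absorbed: 0.5068 × 0.005447 = 0.002761 mol.
Product: Φ × n_abs = 0.40 × 0.002761 = 0.001104 mol.
As a count: 0.001104 × 6.022×10²³ = 6.65×10²⁰.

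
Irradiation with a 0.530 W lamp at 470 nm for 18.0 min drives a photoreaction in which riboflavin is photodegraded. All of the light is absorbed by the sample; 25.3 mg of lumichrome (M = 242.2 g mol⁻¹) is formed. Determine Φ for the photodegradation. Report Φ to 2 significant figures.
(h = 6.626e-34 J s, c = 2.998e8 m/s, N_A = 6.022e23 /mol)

Product: 25.3 mg / 242.2 g mol⁻¹ = 1.045e-4 mol.
Photon energy at 470 nm: hc/λ = (6.626e-34)(2.998e8)/(470e-9) = 4.227e-19 J.
Energy delivered: (0.530 W)(1080 s) = 572.4 J.
Photons incident: 572.4 / 4.227e-19 = 1.354e21, i.e. 1.354e21/6.022e23 = 0.002248 mol.
Φ = 1.045e-4 mol / 0.002248 mol photons = 0.046.

Φ = 0.046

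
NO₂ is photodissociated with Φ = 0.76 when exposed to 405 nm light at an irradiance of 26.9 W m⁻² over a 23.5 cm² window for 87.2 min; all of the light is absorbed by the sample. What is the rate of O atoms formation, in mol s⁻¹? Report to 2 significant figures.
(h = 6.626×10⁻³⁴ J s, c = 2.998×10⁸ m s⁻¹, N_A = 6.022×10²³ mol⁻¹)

Photon energy at 405 nm: hc/λ = (6.626×10⁻³⁴)(2.998×10⁸)/(405×10⁻⁹) = 4.905×10⁻¹⁹ J.
Energy delivered: (26.9 W m⁻²)(23.5×10⁻⁴ m²)(5232 s) = 330.7 J.
Photons incident: 330.7 / 4.905×10⁻¹⁹ = 6.742×10²⁰, i.e. 6.742×10²⁰/6.022×10²³ = 0.001120 mol.
Product formed: 0.76 × 0.001120 = 8.512×10⁻⁴ mol.
Rate: 8.512×10⁻⁴ / 5232 s = 1.6×10⁻⁷ mol s⁻¹.

1.6×10⁻⁷ mol s⁻¹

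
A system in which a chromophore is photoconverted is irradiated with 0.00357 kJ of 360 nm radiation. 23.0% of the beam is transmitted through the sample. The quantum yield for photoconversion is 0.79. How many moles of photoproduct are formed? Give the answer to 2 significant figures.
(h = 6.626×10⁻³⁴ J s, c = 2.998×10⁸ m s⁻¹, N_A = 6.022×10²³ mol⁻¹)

6.5×10⁻⁶ mol

Photon energy at 360 nm: hc/λ = (6.626×10⁻³⁴)(2.998×10⁸)/(360×10⁻⁹) = 5.518×10⁻¹⁹ J.
Incident energy: 0.00357 kJ = 3.57 J.
Photons incident: 3.57 / 5.518×10⁻¹⁹ = 6.470×10¹⁸, i.e. 6.470×10¹⁸/6.022×10²³ = 1.074×10⁻⁵ mol.
Fraction absorbed: 1 − 23.0/100 = 0.7700.
Photons absorbed: 0.7700 × 1.074×10⁻⁵ = 8.270×10⁻⁶ mol.
Product: Φ × n_abs = 0.79 × 8.270×10⁻⁶ = 6.533×10⁻⁶ mol.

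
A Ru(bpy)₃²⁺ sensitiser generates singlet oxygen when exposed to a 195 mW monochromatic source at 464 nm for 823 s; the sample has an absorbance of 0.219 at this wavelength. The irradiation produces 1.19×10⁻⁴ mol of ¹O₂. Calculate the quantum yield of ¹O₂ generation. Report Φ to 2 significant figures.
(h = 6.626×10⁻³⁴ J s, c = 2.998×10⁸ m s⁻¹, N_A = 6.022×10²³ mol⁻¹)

Photon energy at 464 nm: hc/λ = (6.626×10⁻³⁴)(2.998×10⁸)/(464×10⁻⁹) = 4.281×10⁻¹⁹ J.
Energy delivered: (195 mW)(823 s) = 160.5 J.
Photons incident: 160.5 / 4.281×10⁻¹⁹ = 3.749×10²⁰, i.e. 3.749×10²⁰/6.022×10²³ = 6.226×10⁻⁴ mol.
Fraction absorbed: 1 − 10^(−0.219) = 0.3961.
Photons absorbed: 0.3961 × 6.226×10⁻⁴ = 2.466×10⁻⁴ mol.
Φ = 1.19×10⁻⁴ mol / 2.466×10⁻⁴ mol photons = 0.48.

Φ = 0.48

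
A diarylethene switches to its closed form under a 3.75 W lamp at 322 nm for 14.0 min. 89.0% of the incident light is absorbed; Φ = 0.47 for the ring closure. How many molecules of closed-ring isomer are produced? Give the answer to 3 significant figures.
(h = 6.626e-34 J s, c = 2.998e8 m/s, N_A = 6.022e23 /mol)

2.14e21 molecules

Photon energy at 322 nm: hc/λ = (6.626e-34)(2.998e8)/(322e-9) = 6.169e-19 J.
Energy delivered: (3.75 W)(840 s) = 3150 J.
Photons incident: 3150 / 6.169e-19 = 5.106e21, i.e. 5.106e21/6.022e23 = 0.008479 mol.
Photons absorbed: 0.890 × 0.008479 = 0.007546 mol.
Product: Φ × n_abs = 0.47 × 0.007546 = 0.003547 mol.
As a count: 0.003547 × 6.022e23 = 2.14e21.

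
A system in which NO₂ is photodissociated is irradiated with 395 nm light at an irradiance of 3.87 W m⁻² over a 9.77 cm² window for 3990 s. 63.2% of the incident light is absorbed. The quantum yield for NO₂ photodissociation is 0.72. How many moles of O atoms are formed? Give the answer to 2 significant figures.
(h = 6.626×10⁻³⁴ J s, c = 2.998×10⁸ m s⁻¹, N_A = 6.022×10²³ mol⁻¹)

Photon energy at 395 nm: hc/λ = (6.626×10⁻³⁴)(2.998×10⁸)/(395×10⁻⁹) = 5.029×10⁻¹⁹ J.
Energy delivered: (3.87 W m⁻²)(9.77×10⁻⁴ m²)(3990 s) = 15.09 J.
Photons incident: 15.09 / 5.029×10⁻¹⁹ = 3.001×10¹⁹, i.e. 3.001×10¹⁹/6.022×10²³ = 4.983×10⁻⁵ mol.
Photons absorbed: 0.632 × 4.983×10⁻⁵ = 3.149×10⁻⁵ mol.
Product: Φ × n_abs = 0.72 × 3.149×10⁻⁵ = 2.267×10⁻⁵ mol.

2.3×10⁻⁵ mol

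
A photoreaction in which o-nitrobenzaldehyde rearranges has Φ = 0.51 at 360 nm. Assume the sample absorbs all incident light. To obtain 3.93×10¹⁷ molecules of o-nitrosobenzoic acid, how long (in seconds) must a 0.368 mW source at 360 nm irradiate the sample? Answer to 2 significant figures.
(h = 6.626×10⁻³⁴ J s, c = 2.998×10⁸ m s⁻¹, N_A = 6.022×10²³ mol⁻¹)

t ≈ 1200 s

Product: 3.93×10¹⁷ / 6.022×10²³ = 6.526×10⁻⁷ mol.
Photons that must be absorbed: 6.526×10⁻⁷ / 0.51 = 1.280×10⁻⁶ mol.
Photon energy: hc/λ = 5.518×10⁻¹⁹ J; per mole, 3.323×10⁵ J mol⁻¹.
Energy required: 1.280×10⁻⁶ × 3.323×10⁵ = 0.4253 J.
Time: 0.4253 J / 0.000368 W = 1200 s.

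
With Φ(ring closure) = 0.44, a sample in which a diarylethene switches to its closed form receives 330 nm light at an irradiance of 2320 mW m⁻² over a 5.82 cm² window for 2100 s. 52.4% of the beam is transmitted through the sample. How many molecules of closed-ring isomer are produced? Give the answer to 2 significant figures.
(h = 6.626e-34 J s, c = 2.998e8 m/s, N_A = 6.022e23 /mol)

9.9e17 molecules

Photon energy at 330 nm: hc/λ = (6.626e-34)(2.998e8)/(330e-9) = 6.020e-19 J.
Energy delivered: (2320 mW m⁻²)(5.82e-4 m²)(2100 s) = 2.836 J.
Photons incident: 2.836 / 6.020e-19 = 4.711e18, i.e. 4.711e18/6.022e23 = 7.823e-6 mol.
Fraction absorbed: 1 − 52.4/100 = 0.4760.
Photons absorbed: 0.4760 × 7.823e-6 = 3.724e-6 mol.
Product: Φ × n_abs = 0.44 × 3.724e-6 = 1.639e-6 mol.
As a count: 1.639e-6 × 6.022e23 = 9.9e17.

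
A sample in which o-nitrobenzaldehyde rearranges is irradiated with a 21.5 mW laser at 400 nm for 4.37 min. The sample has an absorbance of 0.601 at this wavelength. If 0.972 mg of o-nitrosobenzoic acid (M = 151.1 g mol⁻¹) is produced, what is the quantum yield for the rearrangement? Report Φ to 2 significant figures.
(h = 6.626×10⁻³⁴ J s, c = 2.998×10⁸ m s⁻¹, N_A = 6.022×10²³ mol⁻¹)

Φ = 0.46

Product: 0.972 mg / 151.1 g mol⁻¹ = 6.433×10⁻⁶ mol.
Photon energy at 400 nm: hc/λ = (6.626×10⁻³⁴)(2.998×10⁸)/(400×10⁻⁹) = 4.966×10⁻¹⁹ J.
Energy delivered: (21.5 mW)(262.2 s) = 5.637 J.
Photons incident: 5.637 / 4.966×10⁻¹⁹ = 1.135×10¹⁹, i.e. 1.135×10¹⁹/6.022×10²³ = 1.885×10⁻⁵ mol.
Fraction absorbed: 1 − 10^(−0.601) = 0.7494.
Photons absorbed: 0.7494 × 1.885×10⁻⁵ = 1.413×10⁻⁵ mol.
Φ = 6.433×10⁻⁶ mol / 1.413×10⁻⁵ mol photons = 0.46.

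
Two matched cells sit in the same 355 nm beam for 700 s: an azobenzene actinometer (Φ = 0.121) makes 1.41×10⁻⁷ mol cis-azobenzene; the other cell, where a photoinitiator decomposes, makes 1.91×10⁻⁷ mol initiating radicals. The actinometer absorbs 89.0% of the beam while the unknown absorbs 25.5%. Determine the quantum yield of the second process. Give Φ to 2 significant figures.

Φ = 0.57

Photons absorbed by the actinometer: 1.41×10⁻⁷ / 0.121 = 1.165×10⁻⁶ mol.
Incident flux: 1.165×10⁻⁶ / 0.890 = 1.309×10⁻⁶ einstein.
Absorbed by unknown: 0.255 × 1.309×10⁻⁶ = 3.338×10⁻⁷ mol.
Φ(unknown) = 1.91×10⁻⁷ / 3.338×10⁻⁷ = 0.57.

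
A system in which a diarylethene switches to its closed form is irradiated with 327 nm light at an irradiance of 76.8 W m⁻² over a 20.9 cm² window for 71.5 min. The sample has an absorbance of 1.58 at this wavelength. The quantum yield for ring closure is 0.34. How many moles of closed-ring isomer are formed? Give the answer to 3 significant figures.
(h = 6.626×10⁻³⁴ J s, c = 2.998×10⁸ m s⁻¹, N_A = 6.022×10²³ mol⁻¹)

6.23×10⁻⁴ mol

Photon energy at 327 nm: hc/λ = (6.626×10⁻³⁴)(2.998×10⁸)/(327×10⁻⁹) = 6.075×10⁻¹⁹ J.
Energy delivered: (76.8 W m⁻²)(20.9×10⁻⁴ m²)(4290 s) = 688.6 J.
Photons incident: 688.6 / 6.075×10⁻¹⁹ = 1.133×10²¹, i.e. 1.133×10²¹/6.022×10²³ = 0.001881 mol.
Fraction absorbed: 1 − 10^(−1.58) = 0.9737.
Photons absorbed: 0.9737 × 0.001881 = 0.001832 mol.
Product: Φ × n_abs = 0.34 × 0.001832 = 6.229×10⁻⁴ mol.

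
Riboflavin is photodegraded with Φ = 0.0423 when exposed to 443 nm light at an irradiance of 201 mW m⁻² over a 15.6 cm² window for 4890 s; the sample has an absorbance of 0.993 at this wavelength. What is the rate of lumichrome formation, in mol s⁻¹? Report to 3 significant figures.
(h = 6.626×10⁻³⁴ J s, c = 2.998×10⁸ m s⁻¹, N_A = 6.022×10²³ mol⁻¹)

4.41×10⁻¹¹ mol s⁻¹

Photon energy at 443 nm: hc/λ = (6.626×10⁻³⁴)(2.998×10⁸)/(443×10⁻⁹) = 4.484×10⁻¹⁹ J.
Energy delivered: (201 mW m⁻²)(15.6×10⁻⁴ m²)(4890 s) = 1.533 J.
Photons incident: 1.533 / 4.484×10⁻¹⁹ = 3.419×10¹⁸, i.e. 3.419×10¹⁸/6.022×10²³ = 5.678×10⁻⁶ mol.
Fraction absorbed: 1 − 10^(−0.993) = 0.8984.
Photons absorbed: 0.8984 × 5.678×10⁻⁶ = 5.101×10⁻⁶ mol.
Product formed: 0.0423 × 5.101×10⁻⁶ = 2.158×10⁻⁷ mol.
Rate: 2.158×10⁻⁷ / 4890 s = 4.41×10⁻¹¹ mol s⁻¹.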